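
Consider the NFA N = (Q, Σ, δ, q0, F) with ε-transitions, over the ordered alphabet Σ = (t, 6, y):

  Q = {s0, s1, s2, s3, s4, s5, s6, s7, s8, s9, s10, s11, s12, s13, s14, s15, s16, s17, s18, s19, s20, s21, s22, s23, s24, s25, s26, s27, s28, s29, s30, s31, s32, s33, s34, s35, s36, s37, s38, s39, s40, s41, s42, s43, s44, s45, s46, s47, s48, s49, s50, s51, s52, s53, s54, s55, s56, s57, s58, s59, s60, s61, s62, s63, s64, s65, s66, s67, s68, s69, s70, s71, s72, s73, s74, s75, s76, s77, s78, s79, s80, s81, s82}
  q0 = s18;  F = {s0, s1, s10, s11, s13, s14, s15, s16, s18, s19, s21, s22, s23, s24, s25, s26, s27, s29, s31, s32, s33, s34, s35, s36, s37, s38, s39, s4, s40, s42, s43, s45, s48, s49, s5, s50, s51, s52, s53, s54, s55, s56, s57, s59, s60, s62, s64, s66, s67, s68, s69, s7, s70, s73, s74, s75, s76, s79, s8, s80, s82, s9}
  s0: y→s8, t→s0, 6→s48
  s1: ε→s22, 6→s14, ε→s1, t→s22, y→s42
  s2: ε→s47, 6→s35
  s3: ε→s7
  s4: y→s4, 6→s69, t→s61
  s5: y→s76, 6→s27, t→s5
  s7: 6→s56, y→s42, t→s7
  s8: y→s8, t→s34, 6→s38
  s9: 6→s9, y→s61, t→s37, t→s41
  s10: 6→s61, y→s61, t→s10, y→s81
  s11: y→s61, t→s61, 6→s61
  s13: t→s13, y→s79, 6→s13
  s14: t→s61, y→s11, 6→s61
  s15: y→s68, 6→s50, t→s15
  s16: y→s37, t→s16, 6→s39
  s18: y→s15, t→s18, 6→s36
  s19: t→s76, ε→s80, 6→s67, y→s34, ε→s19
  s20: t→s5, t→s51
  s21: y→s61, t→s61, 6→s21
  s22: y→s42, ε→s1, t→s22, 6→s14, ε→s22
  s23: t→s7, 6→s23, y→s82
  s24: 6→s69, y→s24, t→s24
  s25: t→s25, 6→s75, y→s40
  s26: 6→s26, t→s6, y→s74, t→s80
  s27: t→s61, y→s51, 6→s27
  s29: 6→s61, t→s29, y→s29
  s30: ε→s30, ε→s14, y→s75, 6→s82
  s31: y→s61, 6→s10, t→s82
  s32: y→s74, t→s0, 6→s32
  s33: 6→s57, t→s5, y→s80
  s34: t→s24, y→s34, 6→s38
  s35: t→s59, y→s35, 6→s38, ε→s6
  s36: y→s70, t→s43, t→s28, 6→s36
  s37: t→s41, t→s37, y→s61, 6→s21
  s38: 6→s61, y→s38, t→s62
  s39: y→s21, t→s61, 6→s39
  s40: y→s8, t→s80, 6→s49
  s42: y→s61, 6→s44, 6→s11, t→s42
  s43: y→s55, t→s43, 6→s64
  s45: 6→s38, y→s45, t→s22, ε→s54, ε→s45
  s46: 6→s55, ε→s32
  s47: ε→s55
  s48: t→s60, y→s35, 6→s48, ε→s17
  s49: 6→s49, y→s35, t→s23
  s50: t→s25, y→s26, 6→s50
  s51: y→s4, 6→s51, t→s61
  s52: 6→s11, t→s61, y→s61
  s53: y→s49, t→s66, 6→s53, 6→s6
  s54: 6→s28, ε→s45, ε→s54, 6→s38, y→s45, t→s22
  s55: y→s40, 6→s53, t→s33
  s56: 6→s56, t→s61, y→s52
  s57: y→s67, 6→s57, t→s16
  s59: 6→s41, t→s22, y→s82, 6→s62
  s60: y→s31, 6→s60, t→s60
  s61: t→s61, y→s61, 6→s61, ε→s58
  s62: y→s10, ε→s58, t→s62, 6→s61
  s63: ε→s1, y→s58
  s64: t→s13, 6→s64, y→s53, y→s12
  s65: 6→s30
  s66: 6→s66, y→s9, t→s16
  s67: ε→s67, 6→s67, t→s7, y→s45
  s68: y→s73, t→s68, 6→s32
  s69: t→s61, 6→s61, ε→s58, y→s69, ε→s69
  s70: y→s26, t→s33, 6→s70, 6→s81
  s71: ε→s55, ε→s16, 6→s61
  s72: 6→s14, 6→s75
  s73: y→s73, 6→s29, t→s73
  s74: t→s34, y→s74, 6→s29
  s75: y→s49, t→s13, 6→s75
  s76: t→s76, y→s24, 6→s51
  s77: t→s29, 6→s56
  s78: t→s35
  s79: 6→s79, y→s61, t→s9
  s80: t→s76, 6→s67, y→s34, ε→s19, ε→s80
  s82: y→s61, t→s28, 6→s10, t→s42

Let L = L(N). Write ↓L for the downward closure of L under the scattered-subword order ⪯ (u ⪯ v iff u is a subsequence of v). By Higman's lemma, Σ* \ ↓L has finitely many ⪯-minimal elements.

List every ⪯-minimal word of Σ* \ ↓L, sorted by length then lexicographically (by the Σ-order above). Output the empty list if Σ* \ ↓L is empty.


|Q|=83, |F|=62, |δ|=243 (28 ε).
min D↑ (60 st, q0=0, F={34}): 0:t→0,6→1,y→2 1:t→3,6→1,y→4 2:t→2,6→5,y→6 3:t→3,6→7,y→8 4:t→9,6→4,y→10 5:t→11,6→5,y→10 6:t→6,6→12,y→13 7:t→14,6→7,y→15 8:t→9,6→15,y→16 9:t→17,6→18,y→19 10:t→19,6→10,y→20 11:t→11,6→21,y→16 12:t→22,6→12,y→20 13:t→13,6→23,y→13 14:t→14,6→14,y→24 15:t→25,6→15,y→26 16:t→19,6→26,y→27 17:t→17,6→28,y→29 18:t→30,6→18,y→31 19:t→29,6→31,y→32 20:t→32,6→23,y→20 21:t→14,6→21,y→26 22:t→22,6→33,y→27 23:t→23,6→34,y→23 24:t→35,6→24,y→34 25:t→30,6→25,y→35 26:t→36,6→26,y→37 27:t→32,6→38,y→27 28:t→34,6→28,y→39 29:t→29,6→39,y→40 30:t→30,6→41,y→42 31:t→43,6→31,y→44 32:t→40,6→38,y→32 33:t→45,6→33,y→37 34:t→34,6→34,y→34 35:t→42,6→35,y→34 36:t→43,6→36,y→46 37:t→47,6→38,y→37 38:t→48,6→34,y→38 39:t→34,6→39,y→49 40:t→40,6→50,y→40 41:t→34,6→41,y→51 42:t→42,6→51,y→34 43:t→43,6→52,y→53 44:t→54,6→38,y→44 45:t→45,6→45,y→55 46:t→53,6→56,y→34 47:t→54,6→48,y→46 48:t→48,6→34,y→56 49:t→34,6→50,y→49 50:t→34,6→34,y→50 51:t→34,6→51,y→34 52:t→34,6→52,y→57 53:t→53,6→58,y→34 54:t→54,6→59,y→53 55:t→46,6→56,y→34 56:t→56,6→34,y→34 57:t→34,6→58,y→34 58:t→34,6→34,y→34 59:t→34,6→34,y→58 [Hopcroft].
'yyy66': run [71, 67, 51, 30, 13, 2] end={s58,s61} — reject; 5/5 deletions ∈↓L.
'6t6tyy': |S_i|=[71, 67, 61, 47, 29, 16, 3] end={s58,s61,s81} — reject; 6/6 single-dels accept.
'6ytt6t': |S_i|=[71, 67, 55, 43, 28, 13, 2] end={s58,s61} — reject; 6/6 single-dels accept.
3 minimals (antichain).

Antichain: [yyy66, 6t6tyy, 6ytt6t].


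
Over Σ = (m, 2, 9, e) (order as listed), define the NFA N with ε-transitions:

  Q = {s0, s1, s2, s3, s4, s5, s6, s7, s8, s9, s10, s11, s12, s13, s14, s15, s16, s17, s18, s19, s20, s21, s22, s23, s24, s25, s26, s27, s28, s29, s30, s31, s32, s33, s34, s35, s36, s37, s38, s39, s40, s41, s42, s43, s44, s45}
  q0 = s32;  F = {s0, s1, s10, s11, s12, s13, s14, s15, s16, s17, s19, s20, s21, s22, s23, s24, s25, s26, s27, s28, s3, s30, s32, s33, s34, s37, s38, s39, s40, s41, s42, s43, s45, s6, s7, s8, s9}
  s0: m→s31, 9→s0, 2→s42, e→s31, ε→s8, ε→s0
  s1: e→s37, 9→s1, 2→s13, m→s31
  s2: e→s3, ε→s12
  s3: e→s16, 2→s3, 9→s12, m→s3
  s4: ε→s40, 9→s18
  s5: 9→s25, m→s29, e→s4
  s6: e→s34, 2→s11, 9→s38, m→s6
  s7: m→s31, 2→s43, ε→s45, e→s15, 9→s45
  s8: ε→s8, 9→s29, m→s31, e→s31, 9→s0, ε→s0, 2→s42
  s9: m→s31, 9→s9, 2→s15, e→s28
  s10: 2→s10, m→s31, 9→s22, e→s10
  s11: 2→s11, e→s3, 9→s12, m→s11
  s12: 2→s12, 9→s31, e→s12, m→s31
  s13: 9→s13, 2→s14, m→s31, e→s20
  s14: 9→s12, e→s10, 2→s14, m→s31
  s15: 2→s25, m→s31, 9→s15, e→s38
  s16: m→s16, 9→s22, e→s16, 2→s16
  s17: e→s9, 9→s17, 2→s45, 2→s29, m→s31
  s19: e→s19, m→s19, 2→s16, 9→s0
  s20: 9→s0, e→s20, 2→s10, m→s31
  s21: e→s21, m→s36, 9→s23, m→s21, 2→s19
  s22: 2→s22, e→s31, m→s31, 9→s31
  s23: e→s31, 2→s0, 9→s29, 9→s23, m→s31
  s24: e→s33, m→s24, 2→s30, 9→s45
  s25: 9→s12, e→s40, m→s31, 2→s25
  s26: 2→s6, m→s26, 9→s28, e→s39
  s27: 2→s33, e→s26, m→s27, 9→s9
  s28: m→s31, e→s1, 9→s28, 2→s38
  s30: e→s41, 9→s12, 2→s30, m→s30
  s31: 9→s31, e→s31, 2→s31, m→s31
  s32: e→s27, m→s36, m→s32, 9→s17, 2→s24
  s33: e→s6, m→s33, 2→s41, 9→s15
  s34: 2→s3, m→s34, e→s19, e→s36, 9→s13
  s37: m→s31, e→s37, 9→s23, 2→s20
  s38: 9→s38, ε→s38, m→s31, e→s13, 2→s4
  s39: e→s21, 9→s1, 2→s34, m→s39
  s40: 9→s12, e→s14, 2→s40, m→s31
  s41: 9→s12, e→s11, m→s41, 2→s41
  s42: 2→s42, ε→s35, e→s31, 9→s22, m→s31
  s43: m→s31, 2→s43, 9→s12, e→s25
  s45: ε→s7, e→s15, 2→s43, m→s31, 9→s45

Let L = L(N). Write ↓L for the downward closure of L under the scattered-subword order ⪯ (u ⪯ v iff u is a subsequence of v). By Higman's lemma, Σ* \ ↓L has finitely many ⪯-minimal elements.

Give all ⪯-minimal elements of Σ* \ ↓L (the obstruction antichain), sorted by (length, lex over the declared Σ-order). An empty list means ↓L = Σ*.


min(Σ*\↓L) = [9m, 2299, eeee9e].

|Q|=46, |F|=37, |δ|=173 (10 ε).
min D↑ (36 st, q0=0, F={7}): 0:m→0,2→1,9→2,e→3 1:m→1,2→4,9→5,e→6 2:m→7,2→5,9→2,e→8 3:m→3,2→6,9→8,e→9 4:m→4,2→4,9→10,e→11 5:m→7,2→12,9→5,e→13 6:m→6,2→11,9→13,e→14 7:m→7,2→7,9→7,e→7 8:m→7,2→13,9→8,e→15 9:m→9,2→14,9→15,e→16 10:m→7,2→10,9→7,e→10 11:m→11,2→11,9→10,e→17 12:m→7,2→12,9→10,e→18 13:m→7,2→18,9→13,e→19 14:m→14,2→17,9→19,e→20 15:m→7,2→19,9→15,e→21 16:m→16,2→20,9→21,e→22 17:m→17,2→17,9→10,e→23 18:m→7,2→18,9→10,e→24 19:m→7,2→24,9→19,e→25 20:m→20,2→23,9→25,e→26 21:m→7,2→25,9→21,e→27 22:m→22,2→26,9→28,e→22 23:m→23,2→23,9→10,e→29 24:m→7,2→24,9→10,e→30 25:m→7,2→30,9→25,e→31 26:m→26,2→29,9→32,e→26 27:m→7,2→31,9→28,e→27 28:m→7,2→32,9→28,e→7 29:m→29,2→29,9→33,e→29 30:m→7,2→30,9→10,e→34 31:m→7,2→34,9→32,e→31 32:m→7,2→35,9→32,e→7 33:m→7,2→33,9→7,e→7 34:m→7,2→34,9→33,e→34 35:m→7,2→35,9→33,e→7 [Hopcroft].
'9m': |S_i|=[43, 27, 1] end={s31} rej; 2/2 del acc.
'2299': run [43, 32, 17, 4, 1] end={s31} — reject; 4/4 del acc.
'eeee9e': run [43, 36, 30, 22, 16, 8, 1] end={s31} ∉↓L; 6/6 del acc.
3 words, ⪯-incomp.


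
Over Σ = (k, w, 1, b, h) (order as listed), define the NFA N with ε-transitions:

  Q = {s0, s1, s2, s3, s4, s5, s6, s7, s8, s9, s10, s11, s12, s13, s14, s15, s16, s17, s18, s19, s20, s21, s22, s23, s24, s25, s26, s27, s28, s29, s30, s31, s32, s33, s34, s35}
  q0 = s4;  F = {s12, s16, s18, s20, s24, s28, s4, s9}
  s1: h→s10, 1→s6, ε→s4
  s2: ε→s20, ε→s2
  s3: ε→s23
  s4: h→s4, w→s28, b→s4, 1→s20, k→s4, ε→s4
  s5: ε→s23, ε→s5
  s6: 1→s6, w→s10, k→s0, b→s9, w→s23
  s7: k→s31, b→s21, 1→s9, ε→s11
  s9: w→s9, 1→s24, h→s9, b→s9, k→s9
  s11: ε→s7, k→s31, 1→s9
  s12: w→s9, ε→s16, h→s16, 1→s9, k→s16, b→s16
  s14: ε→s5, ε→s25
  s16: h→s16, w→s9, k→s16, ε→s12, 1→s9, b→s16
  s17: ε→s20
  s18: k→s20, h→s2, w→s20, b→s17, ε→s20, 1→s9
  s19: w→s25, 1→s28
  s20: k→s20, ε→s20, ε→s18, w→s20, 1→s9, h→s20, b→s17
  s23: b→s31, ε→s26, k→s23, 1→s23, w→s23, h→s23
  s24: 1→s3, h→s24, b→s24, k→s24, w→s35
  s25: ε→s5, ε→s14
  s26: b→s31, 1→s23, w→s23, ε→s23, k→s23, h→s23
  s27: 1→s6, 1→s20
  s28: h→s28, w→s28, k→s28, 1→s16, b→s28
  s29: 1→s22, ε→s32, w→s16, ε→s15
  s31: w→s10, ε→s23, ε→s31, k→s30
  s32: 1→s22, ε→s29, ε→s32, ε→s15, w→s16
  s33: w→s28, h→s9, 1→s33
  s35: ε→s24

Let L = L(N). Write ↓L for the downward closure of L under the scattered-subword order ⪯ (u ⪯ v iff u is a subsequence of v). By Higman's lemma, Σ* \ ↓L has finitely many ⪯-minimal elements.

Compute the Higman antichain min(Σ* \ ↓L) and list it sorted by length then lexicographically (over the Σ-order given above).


|Q|=36, |F|=8, |δ|=104 (29 ε).
min D↑ (7 st, q0=0, F={6}): 0:k→0,w→1,1→2,b→0,h→0 1:k→1,w→1,1→3,b→1,h→1 2:k→2,w→2,1→4,b→2,h→2 3:k→3,w→4,1→4,b→3,h→3 4:k→4,w→4,1→5,b→4,h→4 5:k→5,w→5,1→6,b→5,h→5 6:k→6,w→6,1→6,b→6,h→6.
'1111': N↓-sim [17, 15, 9, 8, 6] end={s10,s23,s26,s3,s30,s31} rej; 4/4 del acc.
'w1w11': N↓-sim [17, 16, 11, 9, 8, 6] end={s10,s23,s26,s3,s30,s31} ∉↓L; 5/5 del acc.
2 words, ⪯-incomp.

min(Σ*\↓L) = [1111, w1w11].


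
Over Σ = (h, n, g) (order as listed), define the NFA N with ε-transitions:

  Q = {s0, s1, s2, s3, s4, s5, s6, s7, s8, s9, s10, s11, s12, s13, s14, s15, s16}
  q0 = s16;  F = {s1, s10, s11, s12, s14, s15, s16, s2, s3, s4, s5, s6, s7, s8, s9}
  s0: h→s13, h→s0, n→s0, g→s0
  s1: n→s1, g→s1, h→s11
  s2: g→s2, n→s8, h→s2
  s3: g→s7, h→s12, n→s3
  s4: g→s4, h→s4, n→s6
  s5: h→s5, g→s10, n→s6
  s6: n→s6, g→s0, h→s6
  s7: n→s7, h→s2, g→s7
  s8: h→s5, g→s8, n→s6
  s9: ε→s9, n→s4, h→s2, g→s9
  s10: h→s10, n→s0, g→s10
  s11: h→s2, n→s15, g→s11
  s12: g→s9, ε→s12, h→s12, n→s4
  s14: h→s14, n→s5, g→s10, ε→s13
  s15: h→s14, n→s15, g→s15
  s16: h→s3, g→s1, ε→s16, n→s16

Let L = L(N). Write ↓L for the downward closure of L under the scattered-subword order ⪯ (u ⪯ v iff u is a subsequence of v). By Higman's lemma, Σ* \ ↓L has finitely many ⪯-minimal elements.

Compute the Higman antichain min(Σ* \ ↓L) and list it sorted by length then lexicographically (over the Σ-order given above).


Antichain: [hhnng, ghnhgn].

|Q|=17, |F|=15, |δ|=53 (4 ε).
min D↑ (16 st, q0=0, F={13}): 0:h→1,n→0,g→2 1:h→3,n→1,g→4 2:h→5,n→2,g→2 3:h→3,n→6,g→7 4:h→8,n→4,g→4 5:h→8,n→9,g→5 6:h→6,n→10,g→6 7:h→8,n→6,g→7 8:h→8,n→11,g→8 9:h→12,n→9,g→9 10:h→10,n→10,g→13 11:h→14,n→10,g→11 12:h→12,n→14,g→15 13:h→13,n→13,g→13 14:h→14,n→10,g→15 15:h→15,n→13,g→15.
'hhnng': |S_i|=[17, 15, 11, 7, 3, 2] end={s0,s13} ∉↓L; 5/5 del acc.
'ghnhgn': run [17, 14, 11, 8, 6, 3, 2] end={s0,s13} — reject; 6/6 del acc.
2 words, ⪯-incomp.


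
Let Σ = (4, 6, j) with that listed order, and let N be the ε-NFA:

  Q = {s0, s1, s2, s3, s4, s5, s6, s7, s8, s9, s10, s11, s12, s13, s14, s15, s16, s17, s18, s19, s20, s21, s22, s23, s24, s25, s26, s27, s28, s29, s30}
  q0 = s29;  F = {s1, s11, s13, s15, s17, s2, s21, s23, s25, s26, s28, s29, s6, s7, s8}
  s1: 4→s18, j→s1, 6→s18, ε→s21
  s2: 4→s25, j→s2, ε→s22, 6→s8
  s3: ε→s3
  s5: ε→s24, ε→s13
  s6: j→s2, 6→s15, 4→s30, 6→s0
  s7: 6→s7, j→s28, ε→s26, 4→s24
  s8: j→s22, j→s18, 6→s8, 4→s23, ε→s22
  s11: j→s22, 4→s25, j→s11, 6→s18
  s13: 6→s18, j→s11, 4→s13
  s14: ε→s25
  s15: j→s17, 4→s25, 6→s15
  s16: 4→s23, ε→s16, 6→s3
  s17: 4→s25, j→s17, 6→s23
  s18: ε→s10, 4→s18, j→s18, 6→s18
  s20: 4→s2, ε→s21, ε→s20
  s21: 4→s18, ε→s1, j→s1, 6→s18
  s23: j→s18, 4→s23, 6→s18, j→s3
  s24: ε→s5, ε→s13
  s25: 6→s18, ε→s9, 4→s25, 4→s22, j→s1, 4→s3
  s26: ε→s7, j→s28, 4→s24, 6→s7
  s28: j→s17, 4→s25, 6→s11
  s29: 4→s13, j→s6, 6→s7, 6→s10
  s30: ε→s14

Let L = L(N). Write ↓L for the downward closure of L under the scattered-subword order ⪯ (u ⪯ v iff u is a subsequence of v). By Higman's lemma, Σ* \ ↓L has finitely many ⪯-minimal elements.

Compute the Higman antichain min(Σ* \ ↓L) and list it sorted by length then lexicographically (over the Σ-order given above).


|Q|=31, |F|=15, |δ|=76 (18 ε).
min D↑ (14 st, q0=0, F={4}): 0:4→1,6→2,j→3 1:4→1,6→4,j→5 2:4→1,6→2,j→6 3:4→7,6→8,j→9 4:4→4,6→4,j→4 5:4→7,6→4,j→5 6:4→7,6→5,j→10 7:4→7,6→4,j→11 8:4→7,6→8,j→10 9:4→7,6→12,j→9 10:4→7,6→13,j→10 11:4→4,6→4,j→11 12:4→13,6→12,j→4 13:4→13,6→4,j→4.
'46': N↓-sim [25, 15, 2] end={s10,s18} — reject; 2/2 deletions ∈↓L.
'6j66': run [25, 20, 12, 10, 2] end={s10,s18} rej; 4/4 del acc.
'j4j4': N↓-sim [25, 19, 11, 5, 2] end={s10,s18} — reject; 4/4 deletions ∈↓L.
'jj6j': run [25, 19, 13, 6, 4] end={s10,s18,s22,s3} — reject; 4/4 single-dels accept.
4 minimals (antichain).

min(Σ*\↓L) = [46, 6j66, j4j4, jj6j].


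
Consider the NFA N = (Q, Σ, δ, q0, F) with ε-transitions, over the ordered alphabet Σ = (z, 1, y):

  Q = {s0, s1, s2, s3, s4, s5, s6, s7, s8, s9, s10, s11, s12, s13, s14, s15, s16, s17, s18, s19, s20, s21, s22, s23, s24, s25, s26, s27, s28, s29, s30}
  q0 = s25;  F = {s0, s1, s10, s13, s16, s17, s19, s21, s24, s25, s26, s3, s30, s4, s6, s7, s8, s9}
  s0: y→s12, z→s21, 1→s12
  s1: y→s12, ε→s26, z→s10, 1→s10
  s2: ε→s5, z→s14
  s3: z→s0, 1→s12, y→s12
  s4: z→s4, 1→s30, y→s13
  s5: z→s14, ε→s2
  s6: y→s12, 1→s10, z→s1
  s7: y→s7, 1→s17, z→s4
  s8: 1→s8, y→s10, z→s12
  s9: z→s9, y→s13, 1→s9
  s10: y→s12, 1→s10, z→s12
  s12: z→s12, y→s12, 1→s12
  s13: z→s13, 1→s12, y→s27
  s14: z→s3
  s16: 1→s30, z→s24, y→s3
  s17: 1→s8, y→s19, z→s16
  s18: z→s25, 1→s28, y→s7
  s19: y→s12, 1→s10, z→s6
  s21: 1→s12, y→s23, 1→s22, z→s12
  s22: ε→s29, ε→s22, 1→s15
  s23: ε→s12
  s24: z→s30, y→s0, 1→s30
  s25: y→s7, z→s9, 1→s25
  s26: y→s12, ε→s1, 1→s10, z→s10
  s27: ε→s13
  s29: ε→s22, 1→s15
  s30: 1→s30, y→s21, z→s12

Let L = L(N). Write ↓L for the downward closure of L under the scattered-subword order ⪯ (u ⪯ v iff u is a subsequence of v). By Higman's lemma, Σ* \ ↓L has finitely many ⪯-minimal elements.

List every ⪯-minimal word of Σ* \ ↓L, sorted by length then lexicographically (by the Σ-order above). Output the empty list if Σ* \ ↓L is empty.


A = [zy1, yz1z, y11z, y1yy, y1zzzz].

|Q|=31, |F|=18, |δ|=75 (9 ε).
min D↑ (18 st, q0=0, F={6}): 0:z→1,1→0,y→2 1:z→1,1→1,y→3 2:z→4,1→5,y→2 3:z→3,1→6,y→3 4:z→4,1→7,y→3 5:z→8,1→9,y→10 6:z→6,1→6,y→6 7:z→6,1→7,y→11 8:z→12,1→7,y→13 9:z→6,1→9,y→14 10:z→15,1→14,y→6 11:z→6,1→6,y→6 12:z→7,1→7,y→16 13:z→16,1→6,y→6 14:z→6,1→14,y→6 15:z→17,1→14,y→6 16:z→11,1→6,y→6 17:z→14,1→14,y→6 (ε-aug+det+¬).
'zy1': run [24, 19, 10, 4] end={s12,s15,s22,s29} ∉↓L; 3/3 deletions ∈↓L.
'yz1z': run [24, 22, 18, 8, 1] end={s12} — reject; 4/4 single-dels accept.
'y11z': N↓-sim [24, 22, 18, 9, 1] end={s12} — reject; 4/4 del acc.
'y1yy': |S_i|=[24, 22, 18, 13, 2] end={s12,s23} ∉↓L; 4/4 single-dels accept.
'y1zzzz': |S_i|=[24, 22, 18, 15, 12, 8, 1] end={s12} — reject; 6/6 del acc.
5 obstructions.


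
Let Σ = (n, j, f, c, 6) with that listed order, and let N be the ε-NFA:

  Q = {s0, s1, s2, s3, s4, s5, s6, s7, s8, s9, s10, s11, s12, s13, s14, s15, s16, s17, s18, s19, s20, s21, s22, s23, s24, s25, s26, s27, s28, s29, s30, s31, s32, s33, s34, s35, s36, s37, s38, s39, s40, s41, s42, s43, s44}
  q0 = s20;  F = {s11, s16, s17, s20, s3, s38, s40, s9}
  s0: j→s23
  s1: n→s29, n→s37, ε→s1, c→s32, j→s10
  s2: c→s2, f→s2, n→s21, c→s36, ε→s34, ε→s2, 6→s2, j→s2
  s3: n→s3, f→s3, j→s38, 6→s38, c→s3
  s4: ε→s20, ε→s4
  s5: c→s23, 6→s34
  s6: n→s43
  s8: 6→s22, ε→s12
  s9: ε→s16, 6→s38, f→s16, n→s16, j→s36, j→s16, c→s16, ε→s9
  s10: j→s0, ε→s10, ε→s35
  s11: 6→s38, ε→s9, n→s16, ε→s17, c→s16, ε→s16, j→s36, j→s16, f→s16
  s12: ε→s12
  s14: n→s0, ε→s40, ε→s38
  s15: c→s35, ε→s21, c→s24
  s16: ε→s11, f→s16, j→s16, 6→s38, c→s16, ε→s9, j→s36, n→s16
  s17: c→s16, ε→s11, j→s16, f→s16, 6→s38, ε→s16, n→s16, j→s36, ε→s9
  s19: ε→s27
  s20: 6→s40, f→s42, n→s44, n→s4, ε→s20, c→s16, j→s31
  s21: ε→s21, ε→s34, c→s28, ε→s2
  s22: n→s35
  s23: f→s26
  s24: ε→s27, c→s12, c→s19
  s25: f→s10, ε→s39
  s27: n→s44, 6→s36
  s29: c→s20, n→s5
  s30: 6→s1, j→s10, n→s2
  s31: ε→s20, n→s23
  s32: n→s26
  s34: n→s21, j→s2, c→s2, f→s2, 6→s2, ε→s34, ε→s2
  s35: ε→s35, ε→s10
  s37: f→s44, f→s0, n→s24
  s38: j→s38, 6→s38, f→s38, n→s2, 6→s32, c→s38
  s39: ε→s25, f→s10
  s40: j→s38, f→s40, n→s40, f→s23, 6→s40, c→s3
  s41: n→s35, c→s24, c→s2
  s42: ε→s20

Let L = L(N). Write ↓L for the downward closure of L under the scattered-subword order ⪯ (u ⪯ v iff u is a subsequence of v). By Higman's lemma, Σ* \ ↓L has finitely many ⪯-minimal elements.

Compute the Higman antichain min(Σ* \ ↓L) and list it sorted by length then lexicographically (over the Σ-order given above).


Antichain: [c6n, 6jn].

|Q|=45, |F|=8, |δ|=129 (36 ε).
min D↑ (6 st, q0=0, F={5}): 0:n→0,j→0,f→0,c→1,6→2 1:n→1,j→1,f→1,c→1,6→3 2:n→2,j→3,f→2,c→4,6→2 3:n→5,j→3,f→3,c→3,6→3 4:n→4,j→3,f→4,c→4,6→3 5:n→5,j→5,f→5,c→5,6→5.
'c6n': |S_i|=[20, 13, 8, 6] end={s2,s21,s26,s28,s34,s36} rej; 3/3 deletions ∈↓L.
'6jn': N↓-sim [20, 11, 8, 6] end={s2,s21,s26,s28,s34,s36} rej; 3/3 deletions ∈↓L.
2 obstructions.


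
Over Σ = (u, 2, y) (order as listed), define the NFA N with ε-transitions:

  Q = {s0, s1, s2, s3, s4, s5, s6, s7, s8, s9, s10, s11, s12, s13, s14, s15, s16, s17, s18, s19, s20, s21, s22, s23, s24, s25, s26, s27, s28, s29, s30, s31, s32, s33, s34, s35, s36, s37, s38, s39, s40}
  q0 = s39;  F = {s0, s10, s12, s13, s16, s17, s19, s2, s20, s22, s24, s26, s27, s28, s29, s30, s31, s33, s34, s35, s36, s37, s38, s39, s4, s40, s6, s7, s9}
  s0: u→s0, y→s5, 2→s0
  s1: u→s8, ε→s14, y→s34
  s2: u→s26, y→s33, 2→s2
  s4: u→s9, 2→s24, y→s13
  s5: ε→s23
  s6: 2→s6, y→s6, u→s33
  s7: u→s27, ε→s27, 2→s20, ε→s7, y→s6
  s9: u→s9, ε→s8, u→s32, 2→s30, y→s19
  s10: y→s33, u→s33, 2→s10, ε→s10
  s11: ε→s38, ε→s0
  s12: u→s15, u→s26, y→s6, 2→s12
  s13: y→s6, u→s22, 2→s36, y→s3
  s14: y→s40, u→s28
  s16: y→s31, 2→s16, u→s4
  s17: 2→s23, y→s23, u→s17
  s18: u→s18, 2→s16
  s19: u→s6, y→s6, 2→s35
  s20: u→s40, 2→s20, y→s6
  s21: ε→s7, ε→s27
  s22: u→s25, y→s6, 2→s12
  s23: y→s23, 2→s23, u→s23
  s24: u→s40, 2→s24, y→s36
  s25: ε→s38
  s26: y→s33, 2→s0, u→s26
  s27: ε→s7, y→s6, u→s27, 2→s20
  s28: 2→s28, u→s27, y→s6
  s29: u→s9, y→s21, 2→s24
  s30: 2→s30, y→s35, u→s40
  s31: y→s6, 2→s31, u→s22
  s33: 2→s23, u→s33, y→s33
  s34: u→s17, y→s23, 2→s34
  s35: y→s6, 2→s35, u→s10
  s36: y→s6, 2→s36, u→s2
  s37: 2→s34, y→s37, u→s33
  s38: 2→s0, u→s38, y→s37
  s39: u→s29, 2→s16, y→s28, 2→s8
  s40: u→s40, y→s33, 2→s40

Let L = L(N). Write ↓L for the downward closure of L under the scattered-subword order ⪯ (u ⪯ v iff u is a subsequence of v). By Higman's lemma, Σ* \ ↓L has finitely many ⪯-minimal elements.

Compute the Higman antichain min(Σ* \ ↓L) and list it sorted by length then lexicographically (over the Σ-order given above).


A = [yyu2, u2uy2, uuyuu2, 2yuu2y].

|Q|=41, |F|=29, |δ|=112 (12 ε).
min D↑ (29 st, q0=0, F={22}): 0:u→1,2→2,y→3 1:u→4,2→5,y→6 2:u→7,2→2,y→8 3:u→6,2→3,y→9 4:u→4,2→10,y→11 5:u→12,2→5,y→13 6:u→6,2→14,y→9 7:u→4,2→5,y→15 8:u→16,2→8,y→9 9:u→17,2→9,y→9 10:u→12,2→10,y→18 11:u→9,2→18,y→9 12:u→12,2→12,y→17 13:u→19,2→13,y→9 14:u→12,2→14,y→9 15:u→16,2→13,y→9 16:u→20,2→21,y→9 17:u→17,2→22,y→17 18:u→23,2→18,y→9 19:u→24,2→19,y→17 20:u→20,2→25,y→26 21:u→24,2→21,y→9 22:u→22,2→22,y→22 23:u→17,2→23,y→17 24:u→24,2→25,y→17 25:u→25,2→25,y→22 26:u→17,2→27,y→26 27:u→28,2→27,y→22 28:u→28,2→22,y→22.
'yyu2': |S_i|=[37, 28, 8, 3, 1] end={s23} rej; 4/4 single-dels accept.
'u2uy2': run [37, 33, 18, 10, 3, 1] end={s23} rej; 5/5 deletions ∈↓L.
'uuyuu2': run [37, 33, 26, 10, 5, 3, 1] end={s23} rej; 6/6 single-dels accept.
'2yuu2y': |S_i|=[37, 34, 22, 16, 11, 5, 2] end={s23,s5} — reject; 6/6 single-dels accept.
4 words, ⪯-incomp.


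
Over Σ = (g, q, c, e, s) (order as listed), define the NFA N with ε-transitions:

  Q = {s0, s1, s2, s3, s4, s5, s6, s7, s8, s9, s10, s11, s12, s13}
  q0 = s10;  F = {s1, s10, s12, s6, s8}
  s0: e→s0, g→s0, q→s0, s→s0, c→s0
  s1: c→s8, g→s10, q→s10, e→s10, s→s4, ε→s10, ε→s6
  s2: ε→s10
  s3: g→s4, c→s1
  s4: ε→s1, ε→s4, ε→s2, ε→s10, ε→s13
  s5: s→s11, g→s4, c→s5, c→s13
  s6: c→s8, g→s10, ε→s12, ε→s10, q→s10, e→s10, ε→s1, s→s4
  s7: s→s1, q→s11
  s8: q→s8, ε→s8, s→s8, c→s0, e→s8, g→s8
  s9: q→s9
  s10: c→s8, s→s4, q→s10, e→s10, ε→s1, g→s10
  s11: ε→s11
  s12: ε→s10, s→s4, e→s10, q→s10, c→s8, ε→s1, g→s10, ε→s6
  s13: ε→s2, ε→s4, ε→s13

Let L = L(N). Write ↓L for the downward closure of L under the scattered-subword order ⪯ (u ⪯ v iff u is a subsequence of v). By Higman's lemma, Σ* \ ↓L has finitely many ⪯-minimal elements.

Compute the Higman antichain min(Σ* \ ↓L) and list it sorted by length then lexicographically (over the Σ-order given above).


|Q|=14, |F|=5, |δ|=59 (20 ε).
min D↑ (3 st, q0=0, F={2}): 0:g→0,q→0,c→1,e→0,s→0 1:g→1,q→1,c→2,e→1,s→1 2:g→2,q→2,c→2,e→2,s→2.
'cc': N↓-sim [9, 2, 1] end={s0} — reject; 2/2 deletions ∈↓L.
1 minimals (antichain).

min(Σ*\↓L) = [cc].


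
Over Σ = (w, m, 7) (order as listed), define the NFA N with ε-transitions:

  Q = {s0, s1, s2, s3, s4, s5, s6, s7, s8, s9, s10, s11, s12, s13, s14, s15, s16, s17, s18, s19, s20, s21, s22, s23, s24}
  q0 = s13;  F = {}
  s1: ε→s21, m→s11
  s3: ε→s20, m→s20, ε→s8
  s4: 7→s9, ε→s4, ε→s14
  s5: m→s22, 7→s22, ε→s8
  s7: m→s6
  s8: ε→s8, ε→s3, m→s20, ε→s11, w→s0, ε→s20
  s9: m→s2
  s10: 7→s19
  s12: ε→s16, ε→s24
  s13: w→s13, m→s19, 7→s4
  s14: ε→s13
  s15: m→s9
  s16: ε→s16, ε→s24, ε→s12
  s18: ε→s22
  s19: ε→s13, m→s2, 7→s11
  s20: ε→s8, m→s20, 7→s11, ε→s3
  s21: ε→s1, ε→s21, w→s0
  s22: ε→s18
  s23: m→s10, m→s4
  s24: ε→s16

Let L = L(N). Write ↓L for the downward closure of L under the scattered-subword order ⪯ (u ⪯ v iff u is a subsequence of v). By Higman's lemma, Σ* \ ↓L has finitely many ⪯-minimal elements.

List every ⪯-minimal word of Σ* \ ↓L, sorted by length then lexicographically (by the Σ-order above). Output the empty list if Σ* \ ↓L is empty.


|Q|=25, |F|=0, |δ|=45 (24 ε).
min D↑ (1 st, q0=0, F={0}): 0:w→0,m→0,7→0 [Hopcroft].
ε ∈ L(D↑) — L = ∅.

A = [ε].


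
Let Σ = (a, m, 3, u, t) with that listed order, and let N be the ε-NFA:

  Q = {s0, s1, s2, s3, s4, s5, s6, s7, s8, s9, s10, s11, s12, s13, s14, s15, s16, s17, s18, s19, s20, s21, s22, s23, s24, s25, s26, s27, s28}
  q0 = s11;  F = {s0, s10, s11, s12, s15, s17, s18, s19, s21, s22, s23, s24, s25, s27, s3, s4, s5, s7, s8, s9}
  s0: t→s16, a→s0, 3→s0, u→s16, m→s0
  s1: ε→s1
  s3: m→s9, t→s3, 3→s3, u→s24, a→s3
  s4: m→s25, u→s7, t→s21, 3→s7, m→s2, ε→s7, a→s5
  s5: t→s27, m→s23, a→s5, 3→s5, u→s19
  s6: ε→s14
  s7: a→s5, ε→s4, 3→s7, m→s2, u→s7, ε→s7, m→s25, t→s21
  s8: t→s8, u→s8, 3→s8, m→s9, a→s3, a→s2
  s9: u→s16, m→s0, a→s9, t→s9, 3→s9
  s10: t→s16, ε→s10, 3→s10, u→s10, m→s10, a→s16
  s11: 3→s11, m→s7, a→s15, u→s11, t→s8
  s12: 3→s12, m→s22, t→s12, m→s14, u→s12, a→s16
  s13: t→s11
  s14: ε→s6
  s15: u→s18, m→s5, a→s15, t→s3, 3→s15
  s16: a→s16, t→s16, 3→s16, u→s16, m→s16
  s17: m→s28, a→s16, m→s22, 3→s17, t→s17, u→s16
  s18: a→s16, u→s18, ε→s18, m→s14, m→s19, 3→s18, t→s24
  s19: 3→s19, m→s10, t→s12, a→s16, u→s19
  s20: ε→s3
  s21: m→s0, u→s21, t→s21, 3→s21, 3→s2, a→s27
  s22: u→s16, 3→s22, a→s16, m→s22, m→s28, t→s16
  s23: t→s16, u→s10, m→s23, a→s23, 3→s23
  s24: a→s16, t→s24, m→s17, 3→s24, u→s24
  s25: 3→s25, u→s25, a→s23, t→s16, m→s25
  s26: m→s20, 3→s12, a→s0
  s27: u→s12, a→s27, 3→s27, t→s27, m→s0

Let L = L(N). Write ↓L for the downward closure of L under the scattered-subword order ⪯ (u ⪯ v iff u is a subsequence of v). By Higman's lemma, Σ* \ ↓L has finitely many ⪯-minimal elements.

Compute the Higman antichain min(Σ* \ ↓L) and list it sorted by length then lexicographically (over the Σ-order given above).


A = [aua, mmt, tmu].

|Q|=29, |F|=20, |δ|=126 (9 ε).
min D↑ (20 st, q0=0, F={13}): 0:a→1,m→2,3→0,u→0,t→3 1:a→1,m→4,3→1,u→5,t→6 2:a→4,m→7,3→2,u→2,t→8 3:a→6,m→9,3→3,u→3,t→3 4:a→4,m→10,3→4,u→11,t→12 5:a→13,m→11,3→5,u→5,t→14 6:a→6,m→9,3→6,u→14,t→6 7:a→10,m→7,3→7,u→7,t→13 8:a→12,m→15,3→8,u→8,t→8 9:a→9,m→15,3→9,u→13,t→9 10:a→10,m→10,3→10,u→16,t→13 11:a→13,m→16,3→11,u→11,t→17 12:a→12,m→15,3→12,u→17,t→12 13:a→13,m→13,3→13,u→13,t→13 14:a→13,m→18,3→14,u→14,t→14 15:a→15,m→15,3→15,u→13,t→13 16:a→13,m→16,3→16,u→16,t→13 17:a→13,m→19,3→17,u→17,t→17 18:a→13,m→19,3→18,u→13,t→18 19:a→13,m→19,3→19,u→13,t→13.
'aua': run [25, 19, 11, 1] end={s16} rej; 3/3 single-dels accept.
'mmt': run [25, 19, 10, 1] end={s16} ∉↓L; 3/3 single-dels accept.
'tmu': N↓-sim [25, 15, 8, 1] end={s16} — reject; 3/3 del acc.
3 words, ⪯-incomp.


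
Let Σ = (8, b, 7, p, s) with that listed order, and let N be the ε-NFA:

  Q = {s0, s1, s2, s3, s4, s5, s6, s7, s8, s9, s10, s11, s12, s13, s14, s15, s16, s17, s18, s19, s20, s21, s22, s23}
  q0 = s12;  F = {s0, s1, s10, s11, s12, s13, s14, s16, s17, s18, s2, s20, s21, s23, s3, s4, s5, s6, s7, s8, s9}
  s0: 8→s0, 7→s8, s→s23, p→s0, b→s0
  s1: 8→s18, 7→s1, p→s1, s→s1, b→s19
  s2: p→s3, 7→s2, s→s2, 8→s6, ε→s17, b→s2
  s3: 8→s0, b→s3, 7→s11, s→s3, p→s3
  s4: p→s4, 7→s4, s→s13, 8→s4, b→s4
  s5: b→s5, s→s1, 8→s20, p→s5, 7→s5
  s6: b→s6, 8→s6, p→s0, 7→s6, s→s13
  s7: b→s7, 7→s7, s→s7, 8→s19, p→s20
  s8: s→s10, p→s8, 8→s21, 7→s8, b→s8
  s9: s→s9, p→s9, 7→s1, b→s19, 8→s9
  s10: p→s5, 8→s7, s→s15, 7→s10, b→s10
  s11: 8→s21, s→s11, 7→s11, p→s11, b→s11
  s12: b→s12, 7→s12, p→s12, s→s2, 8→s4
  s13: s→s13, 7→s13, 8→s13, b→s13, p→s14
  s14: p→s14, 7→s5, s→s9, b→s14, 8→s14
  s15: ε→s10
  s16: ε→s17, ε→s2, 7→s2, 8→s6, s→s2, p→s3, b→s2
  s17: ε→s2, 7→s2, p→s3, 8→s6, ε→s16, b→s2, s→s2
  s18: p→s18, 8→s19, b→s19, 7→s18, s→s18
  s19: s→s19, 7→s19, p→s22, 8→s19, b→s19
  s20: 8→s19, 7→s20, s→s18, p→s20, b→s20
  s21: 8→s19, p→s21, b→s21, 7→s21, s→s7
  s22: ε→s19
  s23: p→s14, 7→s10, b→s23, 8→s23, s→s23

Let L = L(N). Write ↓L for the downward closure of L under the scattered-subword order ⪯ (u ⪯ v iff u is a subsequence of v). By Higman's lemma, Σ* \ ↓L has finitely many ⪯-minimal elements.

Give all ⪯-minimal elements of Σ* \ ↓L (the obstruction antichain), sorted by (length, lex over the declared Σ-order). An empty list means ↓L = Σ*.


A = [8spsb, sp788].

|Q|=24, |F|=21, |δ|=117 (7 ε).
min D↑ (20 st, q0=0, F={16}): 0:8→1,b→0,7→0,p→0,s→2 1:8→1,b→1,7→1,p→1,s→3 2:8→4,b→2,7→2,p→5,s→2 3:8→3,b→3,7→3,p→6,s→3 4:8→4,b→4,7→4,p→7,s→3 5:8→7,b→5,7→8,p→5,s→5 6:8→6,b→6,7→9,p→6,s→10 7:8→7,b→7,7→11,p→7,s→12 8:8→13,b→8,7→8,p→8,s→8 9:8→14,b→9,7→9,p→9,s→15 10:8→10,b→16,7→15,p→10,s→10 11:8→13,b→11,7→11,p→11,s→17 12:8→12,b→12,7→17,p→6,s→12 13:8→16,b→13,7→13,p→13,s→18 14:8→16,b→14,7→14,p→14,s→19 15:8→19,b→16,7→15,p→15,s→15 16:8→16,b→16,7→16,p→16,s→16 17:8→18,b→17,7→17,p→9,s→17 18:8→16,b→18,7→18,p→14,s→18 19:8→16,b→16,7→19,p→19,s→19.
'8spsb': |S_i|=[24, 18, 13, 8, 5, 2] end={s19,s22} — reject; 5/5 del acc.
'sp788': run [24, 22, 17, 12, 6, 2] end={s19,s22} ∉↓L; 5/5 single-dels accept.
2 minimals (antichain).


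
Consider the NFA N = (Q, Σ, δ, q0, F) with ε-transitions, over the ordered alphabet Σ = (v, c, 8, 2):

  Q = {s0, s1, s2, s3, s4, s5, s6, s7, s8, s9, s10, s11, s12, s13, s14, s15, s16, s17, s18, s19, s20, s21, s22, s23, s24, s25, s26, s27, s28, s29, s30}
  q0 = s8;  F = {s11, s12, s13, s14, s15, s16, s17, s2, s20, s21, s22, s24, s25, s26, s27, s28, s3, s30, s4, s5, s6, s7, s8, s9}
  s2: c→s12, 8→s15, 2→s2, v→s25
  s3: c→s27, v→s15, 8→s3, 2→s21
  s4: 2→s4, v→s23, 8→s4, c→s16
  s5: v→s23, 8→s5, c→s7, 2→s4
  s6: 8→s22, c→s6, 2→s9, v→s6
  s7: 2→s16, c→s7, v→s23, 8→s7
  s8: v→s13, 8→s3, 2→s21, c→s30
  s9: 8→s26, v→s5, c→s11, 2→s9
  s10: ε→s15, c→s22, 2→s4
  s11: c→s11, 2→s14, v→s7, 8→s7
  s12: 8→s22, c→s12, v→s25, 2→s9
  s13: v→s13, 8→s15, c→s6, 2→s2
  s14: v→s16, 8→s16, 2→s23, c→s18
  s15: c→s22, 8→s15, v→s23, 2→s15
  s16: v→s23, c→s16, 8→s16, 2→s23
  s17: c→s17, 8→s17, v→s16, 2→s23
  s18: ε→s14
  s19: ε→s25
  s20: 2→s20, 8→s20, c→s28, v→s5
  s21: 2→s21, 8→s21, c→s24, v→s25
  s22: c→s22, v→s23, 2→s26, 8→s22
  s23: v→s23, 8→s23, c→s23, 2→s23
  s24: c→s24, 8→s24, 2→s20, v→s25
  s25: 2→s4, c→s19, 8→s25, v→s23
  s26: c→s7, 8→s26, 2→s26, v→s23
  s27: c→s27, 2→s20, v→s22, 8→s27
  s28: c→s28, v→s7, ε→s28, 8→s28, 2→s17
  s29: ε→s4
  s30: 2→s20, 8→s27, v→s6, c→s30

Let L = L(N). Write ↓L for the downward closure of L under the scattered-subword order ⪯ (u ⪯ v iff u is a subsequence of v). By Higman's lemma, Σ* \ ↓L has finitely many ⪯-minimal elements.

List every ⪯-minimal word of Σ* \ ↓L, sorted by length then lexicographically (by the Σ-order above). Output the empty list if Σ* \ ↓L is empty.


Antichain: [v8v, 8vv, 2vv, c2c22, 2v2c2].

|Q|=31, |F|=24, |δ|=107 (5 ε).
min D↑ (25 st, q0=0, F={14}): 0:v→1,c→2,8→3,2→4 1:v→1,c→5,8→6,2→7 2:v→5,c→2,8→8,2→9 3:v→6,c→8,8→3,2→4 4:v→10,c→11,8→4,2→4 5:v→5,c→5,8→12,2→13 6:v→14,c→12,8→6,2→6 7:v→10,c→15,8→6,2→7 8:v→12,c→8,8→8,2→9 9:v→16,c→17,8→9,2→9 10:v→14,c→10,8→10,2→18 11:v→10,c→11,8→11,2→9 12:v→14,c→12,8→12,2→19 13:v→16,c→20,8→19,2→13 14:v→14,c→14,8→14,2→14 15:v→10,c→15,8→12,2→13 16:v→14,c→21,8→16,2→18 17:v→21,c→17,8→17,2→22 18:v→14,c→23,8→18,2→18 19:v→14,c→21,8→19,2→19 20:v→21,c→20,8→21,2→24 21:v→14,c→21,8→21,2→23 22:v→23,c→22,8→22,2→14 23:v→14,c→23,8→23,2→14 24:v→23,c→24,8→23,2→14 [Hopcroft].
'v8v': N↓-sim [27, 18, 10, 1] end={s23} rej; 3/3 single-dels accept.
'8vv': N↓-sim [27, 17, 10, 1] end={s23} — reject; 3/3 del acc.
'2vv': run [27, 21, 7, 1] end={s23} — reject; 3/3 single-dels accept.
'c2c22': |S_i|=[27, 21, 13, 8, 5, 1] end={s23} rej; 5/5 del acc.
'2v2c2': run [27, 21, 7, 3, 2, 1] end={s23} — reject; 5/5 single-dels accept.
5 obstructions.


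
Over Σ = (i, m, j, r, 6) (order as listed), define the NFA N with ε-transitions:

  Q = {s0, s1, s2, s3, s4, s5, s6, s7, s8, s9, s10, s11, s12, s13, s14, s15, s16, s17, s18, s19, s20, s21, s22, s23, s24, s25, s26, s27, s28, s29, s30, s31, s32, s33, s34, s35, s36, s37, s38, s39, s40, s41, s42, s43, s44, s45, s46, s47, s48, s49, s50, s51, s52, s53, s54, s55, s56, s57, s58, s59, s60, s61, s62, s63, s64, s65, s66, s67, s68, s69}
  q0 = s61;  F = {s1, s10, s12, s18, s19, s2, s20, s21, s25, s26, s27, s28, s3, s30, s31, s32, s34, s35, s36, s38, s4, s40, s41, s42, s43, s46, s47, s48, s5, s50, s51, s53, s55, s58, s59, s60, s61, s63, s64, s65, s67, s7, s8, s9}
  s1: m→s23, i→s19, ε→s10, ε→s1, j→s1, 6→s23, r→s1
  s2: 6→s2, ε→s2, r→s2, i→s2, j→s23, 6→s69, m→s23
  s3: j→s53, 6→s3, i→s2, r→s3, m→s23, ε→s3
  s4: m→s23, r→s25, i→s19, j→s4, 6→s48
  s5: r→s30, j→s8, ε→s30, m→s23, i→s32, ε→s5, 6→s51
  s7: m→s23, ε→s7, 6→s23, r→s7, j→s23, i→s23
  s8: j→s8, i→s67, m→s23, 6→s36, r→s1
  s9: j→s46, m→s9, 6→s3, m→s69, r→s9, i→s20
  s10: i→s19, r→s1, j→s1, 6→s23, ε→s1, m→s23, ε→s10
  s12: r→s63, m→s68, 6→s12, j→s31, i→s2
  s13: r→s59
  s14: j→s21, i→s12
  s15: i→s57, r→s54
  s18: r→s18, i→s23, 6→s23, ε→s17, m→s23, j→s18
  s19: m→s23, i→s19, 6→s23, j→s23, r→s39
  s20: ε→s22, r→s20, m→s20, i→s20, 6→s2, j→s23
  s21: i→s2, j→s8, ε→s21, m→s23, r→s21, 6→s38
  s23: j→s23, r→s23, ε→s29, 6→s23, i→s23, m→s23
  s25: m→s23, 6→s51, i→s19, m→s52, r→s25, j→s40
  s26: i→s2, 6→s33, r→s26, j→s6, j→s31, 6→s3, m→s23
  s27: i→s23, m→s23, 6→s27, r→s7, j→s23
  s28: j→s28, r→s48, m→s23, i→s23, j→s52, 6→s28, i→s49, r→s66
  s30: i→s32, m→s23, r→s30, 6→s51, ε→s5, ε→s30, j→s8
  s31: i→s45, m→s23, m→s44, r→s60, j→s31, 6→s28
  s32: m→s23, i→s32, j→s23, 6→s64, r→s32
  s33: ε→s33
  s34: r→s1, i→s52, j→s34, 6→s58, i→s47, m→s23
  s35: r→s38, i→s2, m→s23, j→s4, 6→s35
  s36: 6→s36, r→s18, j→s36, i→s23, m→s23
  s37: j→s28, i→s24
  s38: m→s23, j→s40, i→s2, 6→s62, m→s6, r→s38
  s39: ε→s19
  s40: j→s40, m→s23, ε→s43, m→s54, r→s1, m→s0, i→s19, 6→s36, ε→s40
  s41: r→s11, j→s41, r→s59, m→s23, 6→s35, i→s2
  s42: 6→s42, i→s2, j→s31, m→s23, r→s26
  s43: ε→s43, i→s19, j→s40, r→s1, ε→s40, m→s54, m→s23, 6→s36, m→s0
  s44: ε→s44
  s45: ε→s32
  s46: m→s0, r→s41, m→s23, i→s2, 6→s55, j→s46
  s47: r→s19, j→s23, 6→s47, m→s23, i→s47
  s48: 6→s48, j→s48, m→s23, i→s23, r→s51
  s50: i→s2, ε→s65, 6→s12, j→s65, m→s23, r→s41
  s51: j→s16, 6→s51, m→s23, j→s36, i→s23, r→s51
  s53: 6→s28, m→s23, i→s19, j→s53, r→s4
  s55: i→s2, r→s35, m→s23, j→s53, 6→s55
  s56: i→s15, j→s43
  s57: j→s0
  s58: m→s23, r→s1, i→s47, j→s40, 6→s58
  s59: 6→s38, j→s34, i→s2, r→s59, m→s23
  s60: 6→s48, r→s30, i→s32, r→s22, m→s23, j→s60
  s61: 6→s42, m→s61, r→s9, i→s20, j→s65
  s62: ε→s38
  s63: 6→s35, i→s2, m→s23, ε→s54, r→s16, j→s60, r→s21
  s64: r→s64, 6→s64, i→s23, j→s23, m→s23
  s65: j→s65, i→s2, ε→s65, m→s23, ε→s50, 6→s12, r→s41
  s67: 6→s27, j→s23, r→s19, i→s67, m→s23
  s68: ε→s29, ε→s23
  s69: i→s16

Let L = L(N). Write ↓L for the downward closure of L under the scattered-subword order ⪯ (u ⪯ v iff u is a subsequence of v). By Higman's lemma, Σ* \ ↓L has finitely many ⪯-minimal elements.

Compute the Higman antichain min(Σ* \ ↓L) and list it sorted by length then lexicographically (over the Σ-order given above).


|Q|=70, |F|=44, |δ|=286 (30 ε).
min D↑ (41 st, q0=0, F={5}): 0:i→1,m→0,j→2,r→3,6→4 1:i→1,m→1,j→5,r→1,6→6 2:i→6,m→5,j→2,r→7,6→8 3:i→1,m→3,j→9,r→3,6→10 4:i→6,m→5,j→11,r→12,6→4 5:i→5,m→5,j→5,r→5,6→5 6:i→6,m→5,j→5,r→6,6→6 7:i→6,m→5,j→7,r→13,6→14 8:i→6,m→5,j→11,r→15,6→8 9:i→6,m→5,j→9,r→7,6→16 10:i→6,m→5,j→17,r→10,6→10 11:i→18,m→5,j→11,r→19,6→20 12:i→6,m→5,j→11,r→12,6→10 13:i→6,m→5,j→21,r→13,6→22 14:i→6,m→5,j→23,r→22,6→14 15:i→6,m→5,j→19,r→24,6→14 16:i→6,m→5,j→17,r→14,6→16 17:i→25,m→5,j→17,r→23,6→20 18:i→18,m→5,j→5,r→18,6→26 19:i→18,m→5,j→19,r→27,6→28 20:i→5,m→5,j→20,r→28,6→20 21:i→29,m→5,j→21,r→30,6→31 22:i→6,m→5,j→32,r→22,6→22 23:i→25,m→5,j→23,r→33,6→28 24:i→6,m→5,j→34,r→24,6→22 25:i→25,m→5,j→5,r→25,6→5 26:i→5,m→5,j→5,r→26,6→26 27:i→18,m→5,j→34,r→27,6→35 28:i→5,m→5,j→28,r→35,6→28 29:i→29,m→5,j→5,r→25,6→29 30:i→25,m→5,j→30,r→30,6→5 31:i→29,m→5,j→32,r→30,6→31 32:i→25,m→5,j→32,r→30,6→36 33:i→25,m→5,j→32,r→33,6→35 34:i→37,m→5,j→34,r→30,6→36 35:i→5,m→5,j→36,r→35,6→35 36:i→5,m→5,j→36,r→38,6→36 37:i→37,m→5,j→5,r→25,6→39 38:i→5,m→5,j→38,r→38,6→5 39:i→5,m→5,j→5,r→40,6→39 40:i→5,m→5,j→5,r→40,6→5.
'ij': run [63, 18, 2] end={s23,s29} rej; 2/2 single-dels accept.
'jm': run [63, 56, 8] end={s0,s23,s29,s44,s52,s54,s6,s68} — reject; 2/2 single-dels accept.
'6m': |S_i|=[63, 53, 8] end={s0,s23,s29,s44,s52,s54,s6,s68} ∉↓L; 2/2 del acc.
'6j6i': N↓-sim [63, 53, 37, 15, 3] end={s23,s29,s49} — reject; 4/4 single-dels accept.
'r6ji6': N↓-sim [63, 57, 37, 23, 5, 2] end={s23,s29} — reject; 5/5 deletions ∈↓L.
'jrrjr6': run [63, 56, 44, 37, 22, 9, 2] end={s23,s29} ∉↓L; 6/6 single-dels accept.
6 words, ⪯-incomp.

A = [ij, jm, 6m, 6j6i, r6ji6, jrrjr6].
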